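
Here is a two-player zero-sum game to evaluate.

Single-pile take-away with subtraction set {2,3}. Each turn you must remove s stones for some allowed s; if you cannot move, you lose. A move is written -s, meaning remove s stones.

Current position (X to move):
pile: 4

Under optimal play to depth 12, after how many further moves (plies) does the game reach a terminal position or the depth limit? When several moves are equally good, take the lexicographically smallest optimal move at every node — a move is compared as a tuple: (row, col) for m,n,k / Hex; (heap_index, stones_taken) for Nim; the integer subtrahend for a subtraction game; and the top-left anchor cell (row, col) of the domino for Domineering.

p1 X@[4]: -2[2]-1 -3[1]+1*
p2 O@[1] terminal -1; root [4] d12

PV length from [4]: 1 ply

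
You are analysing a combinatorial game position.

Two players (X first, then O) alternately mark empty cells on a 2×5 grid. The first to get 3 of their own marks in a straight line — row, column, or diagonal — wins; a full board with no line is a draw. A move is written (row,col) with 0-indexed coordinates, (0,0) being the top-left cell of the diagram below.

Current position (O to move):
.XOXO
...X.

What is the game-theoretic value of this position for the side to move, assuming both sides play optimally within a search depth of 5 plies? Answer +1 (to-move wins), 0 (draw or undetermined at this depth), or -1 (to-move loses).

value(.XOXO/...X., O) = 0

p1 O@[.XOXO/...X.]: (0,0)[OXOXO/...X.]-1 (1,0)[.XOXO/O..X.]-1 (1,1)[.XOXO/.O.X.]+0* (1,2)[.XOXO/..OX.]+0 (1,4)[.XOXO/...XO]+0
p2 X@[.XOXO/.O.X.]: (0,0)[XXOXO/.O.X.]+0* (1,0)[.XOXO/XO.X.]+0 (1,2)[.XOXO/.OXX.]+0 (1,4)[.XOXO/.O.XX]+0
p3 O@[XXOXO/.O.X.]: (1,0)[XXOXO/OO.X.]+0* (1,2)[XXOXO/.OOX.]+0 (1,4)[XXOXO/.O.XO]+0
p4 X@[XXOXO/OO.X.]: (1,2)[XXOXO/OOXX.]+0* (1,4)[XXOXO/OO.XX]-1
p5 O@[XXOXO/OOXX.]: (1,4)[XXOXO/OOXXO]+0*
p6 X@[XXOXO/OOXXO] terminal +0; root [.XOXO/...X.] d5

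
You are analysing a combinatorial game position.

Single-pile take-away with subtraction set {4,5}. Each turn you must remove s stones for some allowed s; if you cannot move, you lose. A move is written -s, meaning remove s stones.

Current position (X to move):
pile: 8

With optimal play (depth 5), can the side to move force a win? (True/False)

[8] X move#1: -4:-1/4, -5:+1/3*
[3] end (terminal -1, O#2); searched 8 to 5

X winning at [8]: True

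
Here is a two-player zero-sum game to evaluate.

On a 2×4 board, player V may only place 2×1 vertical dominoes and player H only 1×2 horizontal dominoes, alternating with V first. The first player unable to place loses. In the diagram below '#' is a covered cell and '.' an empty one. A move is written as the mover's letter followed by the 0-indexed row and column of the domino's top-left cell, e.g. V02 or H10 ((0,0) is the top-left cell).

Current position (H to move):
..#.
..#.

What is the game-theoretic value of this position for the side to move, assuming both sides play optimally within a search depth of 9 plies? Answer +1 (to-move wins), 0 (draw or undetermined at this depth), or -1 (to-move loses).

[..#./..#.] H move#1: H00:+1/###./..#.*, H10:+1/..#./###.
[###./..#.] V move#2: V03:-1/####/..##*
[####/..##] H move#3: H10:+1/####/####*
[####/####] end (terminal -1, V#4); searched ..#./..#. to 9

value(..#./..#., H) = +1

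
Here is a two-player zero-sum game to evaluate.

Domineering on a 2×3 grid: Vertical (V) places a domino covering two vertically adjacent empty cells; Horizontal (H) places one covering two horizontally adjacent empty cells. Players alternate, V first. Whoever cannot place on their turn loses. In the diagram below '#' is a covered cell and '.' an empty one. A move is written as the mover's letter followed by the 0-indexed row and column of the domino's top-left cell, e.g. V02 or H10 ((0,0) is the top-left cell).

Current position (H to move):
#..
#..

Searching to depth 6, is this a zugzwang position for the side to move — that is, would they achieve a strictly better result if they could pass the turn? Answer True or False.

zugzwang(#../#.., H) = False

ply 1, H at #../#.. | H01=+1→###/#..*; H11=+1→#../###
ply 2: ###/#.. is terminal -1 (V); from #../#.. depth 6
suppose H passes — search the same position with V to move:
pass> ply 1, V at #../#.. | V01=+1→##./##.*; V02=+1→#.#/#.#
pass> ply 2: ##./##. is terminal -1 (H); from #../#.. depth 6
for H: play +1, pass -1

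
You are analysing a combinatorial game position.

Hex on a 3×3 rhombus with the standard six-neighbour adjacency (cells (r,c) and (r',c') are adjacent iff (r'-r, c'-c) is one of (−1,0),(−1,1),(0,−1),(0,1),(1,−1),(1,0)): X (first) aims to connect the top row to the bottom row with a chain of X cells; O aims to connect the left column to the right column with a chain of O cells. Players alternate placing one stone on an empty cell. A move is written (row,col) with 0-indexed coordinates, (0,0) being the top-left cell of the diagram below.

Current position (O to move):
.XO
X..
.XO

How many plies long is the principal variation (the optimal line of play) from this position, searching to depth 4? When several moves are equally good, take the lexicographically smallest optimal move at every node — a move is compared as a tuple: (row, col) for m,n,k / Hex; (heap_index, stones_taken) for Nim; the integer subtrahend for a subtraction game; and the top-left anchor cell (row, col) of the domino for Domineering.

PV length from [.XO/X../.XO]: 2 plies

ply 1, O at .XO/X../.XO | (0,0)=-1→OXO/X../.XO*; (1,1)=-1→.XO/XO./.XO; (1,2)=-1→.XO/X.O/.XO; (2,0)=-1→.XO/X../OXO
ply 2, X at OXO/X../.XO | (1,1)=+1→OXO/XX./.XO*; (1,2)=+1→OXO/X.X/.XO; (2,0)=+1→OXO/X../XXO
ply 3: OXO/XX./.XO is terminal -1 (O); from .XO/X../.XO depth 4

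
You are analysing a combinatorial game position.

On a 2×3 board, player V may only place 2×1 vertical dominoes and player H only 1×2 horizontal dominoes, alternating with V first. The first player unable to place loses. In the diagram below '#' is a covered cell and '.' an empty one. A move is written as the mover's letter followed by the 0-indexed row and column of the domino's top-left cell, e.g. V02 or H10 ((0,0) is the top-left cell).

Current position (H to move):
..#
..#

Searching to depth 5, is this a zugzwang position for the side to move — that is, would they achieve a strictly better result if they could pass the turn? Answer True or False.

zugzwang(..#/..#, H) = False

ply 1, H at ..#/..# | H00=+1→###/..#*; H10=+1→..#/###
ply 2: ###/..# is terminal -1 (V); from ..#/..# depth 5
pass branch (V moves first from the same position):
  | ply 1, V at ..#/..# | V00=+1→#.#/#.#*; V01=+1→.##/.##
  | ply 2: #.#/#.# is terminal -1 (H); from ..#/..# depth 5
H moving scores +1; H passing scores -1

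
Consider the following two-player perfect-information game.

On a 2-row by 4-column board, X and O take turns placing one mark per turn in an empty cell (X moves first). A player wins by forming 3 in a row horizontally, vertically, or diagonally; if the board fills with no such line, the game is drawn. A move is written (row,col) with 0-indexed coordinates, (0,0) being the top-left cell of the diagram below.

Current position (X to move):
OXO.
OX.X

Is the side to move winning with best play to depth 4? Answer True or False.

[OXO./OX.X] X move#1: (0,3):+0/OXOX/OX.X, (1,2):+1/OXO./OXXX*
[OXO./OXXX] end (terminal -1, O#2); searched OXO./OX.X to 4

X winning at [OXO./OX.X]: True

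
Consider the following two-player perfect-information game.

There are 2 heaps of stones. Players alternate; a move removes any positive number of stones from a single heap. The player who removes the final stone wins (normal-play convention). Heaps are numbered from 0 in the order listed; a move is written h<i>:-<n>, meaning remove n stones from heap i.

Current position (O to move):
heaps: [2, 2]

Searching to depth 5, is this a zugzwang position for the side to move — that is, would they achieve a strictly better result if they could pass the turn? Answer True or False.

zugzwang((2,2), O) = True

p1 O@[(2,2)]: h0:-1[(1,2)]-1* h0:-2[(0,2)]-1 h1:-1[(2,1)]-1 h1:-2[(2,0)]-1
p2 X@[(1,2)]: h0:-1[(0,2)]-1 h1:-1[(1,1)]+1* h1:-2[(1,0)]-1
p3 O@[(1,1)]: h0:-1[(0,1)]-1* h1:-1[(1,0)]-1
p4 X@[(0,1)]: h1:-1[(0,0)]+1*
p5 O@[(0,0)] terminal -1; root [(2,2)] d5
pass branch (X moves first from the same position):
  | p1 X@[(2,2)]: h0:-1[(1,2)]-1* h0:-2[(0,2)]-1 h1:-1[(2,1)]-1 h1:-2[(2,0)]-1
  | p2 O@[(1,2)]: h0:-1[(0,2)]-1 h1:-1[(1,1)]+1* h1:-2[(1,0)]-1
  | p3 X@[(1,1)]: h0:-1[(0,1)]-1* h1:-1[(1,0)]-1
  | p4 O@[(0,1)]: h1:-1[(0,0)]+1*
  | p5 X@[(0,0)] terminal -1; root [(2,2)] d5
O moving scores -1; O passing scores +1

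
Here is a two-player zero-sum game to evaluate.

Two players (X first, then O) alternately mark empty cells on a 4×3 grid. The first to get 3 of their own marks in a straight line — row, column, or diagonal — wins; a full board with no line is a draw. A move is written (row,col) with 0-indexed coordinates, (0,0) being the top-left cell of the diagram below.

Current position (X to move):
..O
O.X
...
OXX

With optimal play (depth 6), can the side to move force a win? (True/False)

X winning at [..O/O.X/.../OXX]: True

ply 1, X at ..O/O.X/.../OXX | (0,0)=-1→X.O/O.X/.../OXX; (0,1)=-1→.XO/O.X/.../OXX; (1,1)=-1→..O/OXX/.../OXX; (2,0)=+0→..O/O.X/X../OXX; (2,1)=-1→..O/O.X/.X./OXX; (2,2)=+1→..O/O.X/..X/OXX*
ply 2: ..O/O.X/..X/OXX is terminal -1 (O); from ..O/O.X/.../OXX depth 6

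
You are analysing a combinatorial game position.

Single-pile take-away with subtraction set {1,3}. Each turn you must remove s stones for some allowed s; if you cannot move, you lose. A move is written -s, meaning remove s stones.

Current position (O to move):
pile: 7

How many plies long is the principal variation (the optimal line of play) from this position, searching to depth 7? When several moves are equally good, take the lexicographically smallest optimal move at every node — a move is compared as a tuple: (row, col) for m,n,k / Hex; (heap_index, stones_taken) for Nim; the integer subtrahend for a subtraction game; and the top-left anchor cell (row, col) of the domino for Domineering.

PV length from [7]: 7 plies

p1 O@[7]: -1[6]+1* -3[4]+1
p2 X@[6]: -1[5]-1* -3[3]-1
p3 O@[5]: -1[4]+1* -3[2]+1
p4 X@[4]: -1[3]-1* -3[1]-1
p5 O@[3]: -1[2]+1* -3[0]+1
p6 X@[2]: -1[1]-1*
p7 O@[1]: -1[0]+1*
p8 X@[0] terminal -1; root [7] d7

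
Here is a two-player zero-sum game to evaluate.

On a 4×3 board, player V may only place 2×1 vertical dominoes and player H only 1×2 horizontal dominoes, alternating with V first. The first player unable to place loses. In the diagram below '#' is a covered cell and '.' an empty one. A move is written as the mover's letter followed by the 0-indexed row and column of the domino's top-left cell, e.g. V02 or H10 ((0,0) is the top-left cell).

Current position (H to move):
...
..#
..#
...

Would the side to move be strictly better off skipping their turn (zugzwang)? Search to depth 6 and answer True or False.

[.../..#/..#/...] H move#1: H00:-1/##./..#/..#/...*, H01:-1/.##/..#/..#/..., H10:-1/.../###/..#/..., H20:-1/.../..#/###/..., H30:-1/.../..#/..#/##., H31:-1/.../..#/..#/.##
[##./..#/..#/...] V move#2: V10:+1/##./#.#/#.#/...*, V11:+1/##./.##/.##/..., V20:+1/##./..#/#.#/#.., V21:+1/##./..#/.##/.#.
[##./#.#/#.#/...] H move#3: H30:-1/##./#.#/#.#/##.*, H31:-1/##./#.#/#.#/.##
[##./#.#/#.#/##.] V move#4: V11:+1/##./###/###/##.*
[##./###/###/##.] end (terminal -1, H#5); searched .../..#/..#/... to 6
pass branch (V moves first from the same position):
  | [.../..#/..#/...] V move#1: V00:-1/#../#.#/..#/..., V01:-1/.#./.##/..#/..., V10:+1/.../#.#/#.#/...*, V11:-1/.../.##/.##/..., V20:-1/.../..#/#.#/#.., V21:-1/.../..#/.##/.#.
  | [.../#.#/#.#/...] H move#2: H00:-1/##./#.#/#.#/...*, H01:-1/.##/#.#/#.#/..., H30:-1/.../#.#/#.#/##., H31:-1/.../#.#/#.#/.##
  | [##./#.#/#.#/...] V move#3: V11:-1/##./###/###/..., V21:+1/##./#.#/###/.#.*
  | [##./#.#/###/.#.] end (terminal -1, H#4); searched .../..#/..#/... to 6
H moving scores -1; H passing scores -1

zugzwang(.../..#/..#/..., H) = False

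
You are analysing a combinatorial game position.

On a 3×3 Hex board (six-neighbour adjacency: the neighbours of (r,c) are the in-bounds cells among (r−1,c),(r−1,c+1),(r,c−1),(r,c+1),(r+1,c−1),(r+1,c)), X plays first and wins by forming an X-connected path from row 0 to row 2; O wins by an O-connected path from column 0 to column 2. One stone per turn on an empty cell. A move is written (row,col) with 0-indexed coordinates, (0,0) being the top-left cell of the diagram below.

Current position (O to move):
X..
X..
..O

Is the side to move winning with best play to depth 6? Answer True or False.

[X../X../..O] O move#1: (0,1):-1/XO./X../..O, (0,2):-1/X.O/X../..O, (1,1):-1/X../XO./..O, (1,2):-1/X../X.O/..O, (2,0):+1/X../X../O.O*, (2,1):-1/X../X../.OO
[X../X../O.O] X move#2: (0,1):-1/XX./X../O.O*, (0,2):-1/X.X/X../O.O, (1,1):-1/X../XX./O.O, (1,2):-1/X../X.X/O.O, (2,1):-1/X../X../OXO
[XX./X../O.O] O move#3: (0,2):+1/XXO/X../O.O*, (1,1):+1/XX./XO./O.O, (1,2):+1/XX./X.O/O.O, (2,1):+1/XX./X../OOO
[XXO/X../O.O] X move#4: (1,1):-1/XXO/XX./O.O*, (1,2):-1/XXO/X.X/O.O, (2,1):-1/XXO/X../OXO
[XXO/XX./O.O] O move#5: (1,2):-1/XXO/XXO/O.O, (2,1):+1/XXO/XX./OOO*
[XXO/XX./OOO] end (terminal -1, X#6); searched X../X../..O to 6

O winning at [X../X../..O]: True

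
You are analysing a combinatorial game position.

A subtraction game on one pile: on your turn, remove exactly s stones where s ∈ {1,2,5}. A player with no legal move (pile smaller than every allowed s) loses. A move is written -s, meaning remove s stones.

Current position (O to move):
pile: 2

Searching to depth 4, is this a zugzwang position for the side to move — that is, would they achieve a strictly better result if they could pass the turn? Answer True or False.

zugzwang(2, O) = False

ply 1, O at 2 | -1=-1→1; -2=+1→0*
ply 2: 0 is terminal -1 (X); from 2 depth 4
pass branch (X moves first from the same position):
  | ply 1, X at 2 | -1=-1→1; -2=+1→0*
  | ply 2: 0 is terminal -1 (O); from 2 depth 4
O moving scores +1; O passing scores -1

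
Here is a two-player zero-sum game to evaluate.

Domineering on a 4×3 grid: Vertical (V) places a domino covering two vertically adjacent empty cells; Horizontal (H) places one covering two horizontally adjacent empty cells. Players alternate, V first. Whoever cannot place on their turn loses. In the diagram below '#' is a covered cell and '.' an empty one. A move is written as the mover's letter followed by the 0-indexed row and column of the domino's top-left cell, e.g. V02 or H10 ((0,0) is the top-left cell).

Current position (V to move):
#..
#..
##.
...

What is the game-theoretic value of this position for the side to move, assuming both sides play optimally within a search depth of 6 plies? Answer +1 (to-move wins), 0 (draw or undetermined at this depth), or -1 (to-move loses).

value(#../#../##./..., V) = +1

[#../#../##./...] V move#1: V01:+1/##./##./##./...*, V02:+1/#.#/#.#/##./..., V12:-1/#../#.#/###/..., V22:-1/#../#../###/..#
[##./##./##./...] H move#2: H30:-1/##./##./##./##.*, H31:-1/##./##./##./.##
[##./##./##./##.] V move#3: V02:+1/###/###/##./##.*, V12:+1/##./###/###/##., V22:+1/##./##./###/###
[###/###/##./##.] end (terminal -1, H#4); searched #../#../##./... to 6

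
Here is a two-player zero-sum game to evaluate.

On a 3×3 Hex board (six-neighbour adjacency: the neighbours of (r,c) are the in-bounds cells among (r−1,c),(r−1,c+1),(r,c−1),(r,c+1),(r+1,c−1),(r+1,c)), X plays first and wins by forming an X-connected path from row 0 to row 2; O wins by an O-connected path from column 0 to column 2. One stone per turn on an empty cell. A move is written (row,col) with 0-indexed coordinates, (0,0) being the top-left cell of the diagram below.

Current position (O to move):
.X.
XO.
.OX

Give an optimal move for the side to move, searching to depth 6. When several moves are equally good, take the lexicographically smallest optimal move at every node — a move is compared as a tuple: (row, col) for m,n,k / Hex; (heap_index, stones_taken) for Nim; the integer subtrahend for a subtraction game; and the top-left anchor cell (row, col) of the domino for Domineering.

ply 1, O at .X./XO./.OX | (0,0)=-1→OX./XO./.OX; (0,2)=-1→.XO/XO./.OX; (1,2)=-1→.X./XOO/.OX; (2,0)=+1→.X./XO./OOX*
ply 2, X at .X./XO./OOX | (0,0)=-1→XX./XO./OOX*; (0,2)=-1→.XX/XO./OOX; (1,2)=-1→.X./XOX/OOX
ply 3, O at XX./XO./OOX | (0,2)=+1→XXO/XO./OOX*; (1,2)=+1→XX./XOO/OOX
ply 4: XXO/XO./OOX is terminal -1 (X); from .X./XO./.OX depth 6

O's best at [.X./XO./.OX]: (2,0)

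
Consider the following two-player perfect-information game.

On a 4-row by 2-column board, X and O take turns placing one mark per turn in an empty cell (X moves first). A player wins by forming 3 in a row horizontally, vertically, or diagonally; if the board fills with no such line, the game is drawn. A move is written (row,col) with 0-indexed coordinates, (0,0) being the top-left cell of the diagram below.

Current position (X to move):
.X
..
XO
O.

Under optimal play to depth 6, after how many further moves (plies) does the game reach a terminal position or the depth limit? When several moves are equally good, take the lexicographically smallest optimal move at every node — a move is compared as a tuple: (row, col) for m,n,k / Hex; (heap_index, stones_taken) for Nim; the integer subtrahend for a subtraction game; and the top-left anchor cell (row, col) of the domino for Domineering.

PV length from [.X/../XO/O.]: 4 plies

[.X/../XO/O.] X move#1: (0,0):+0/XX/../XO/O.*, (1,0):+0/.X/X./XO/O., (1,1):+0/.X/.X/XO/O., (3,1):+0/.X/../XO/OX
[XX/../XO/O.] O move#2: (1,0):+0/XX/O./XO/O.*, (1,1):-1/XX/.O/XO/O., (3,1):-1/XX/../XO/OO
[XX/O./XO/O.] X move#3: (1,1):+0/XX/OX/XO/O.*, (3,1):+0/XX/O./XO/OX
[XX/OX/XO/O.] O move#4: (3,1):+0/XX/OX/XO/OO*
[XX/OX/XO/OO] end (terminal +0, X#5); searched .X/../XO/O. to 6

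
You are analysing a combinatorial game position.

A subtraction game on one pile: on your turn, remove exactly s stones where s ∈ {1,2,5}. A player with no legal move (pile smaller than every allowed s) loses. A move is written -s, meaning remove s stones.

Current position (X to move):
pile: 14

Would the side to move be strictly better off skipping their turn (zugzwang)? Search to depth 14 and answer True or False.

zugzwang(14, X) = False

[14] X move#1: -1:-1/13, -2:+1/12*, -5:+1/9
[12] O move#2: -1:-1/11*, -2:-1/10, -5:-1/7
[11] X move#3: -1:-1/10, -2:+1/9*, -5:+1/6
[9] O move#4: -1:-1/8*, -2:-1/7, -5:-1/4
[8] X move#5: -1:-1/7, -2:+1/6*, -5:+1/3
[6] O move#6: -1:-1/5*, -2:-1/4, -5:-1/1
[5] X move#7: -1:-1/4, -2:+1/3*, -5:+1/0
[3] O move#8: -1:-1/2*, -2:-1/1
[2] X move#9: -1:-1/1, -2:+1/0*
[0] end (terminal -1, O#10); searched 14 to 14
if X skipped the turn, O would face:
~ [14] O move#1: -1:-1/13, -2:+1/12*, -5:+1/9
~ [12] X move#2: -1:-1/11*, -2:-1/10, -5:-1/7
~ [11] O move#3: -1:-1/10, -2:+1/9*, -5:+1/6
~ [9] X move#4: -1:-1/8*, -2:-1/7, -5:-1/4
~ [8] O move#5: -1:-1/7, -2:+1/6*, -5:+1/3
~ [6] X move#6: -1:-1/5*, -2:-1/4, -5:-1/1
~ [5] O move#7: -1:-1/4, -2:+1/3*, -5:+1/0
~ [3] X move#8: -1:-1/2*, -2:-1/1
~ [2] O move#9: -1:-1/1, -2:+1/0*
~ [0] end (terminal -1, X#10); searched 14 to 14
compare (X): move=+1 vs pass=-1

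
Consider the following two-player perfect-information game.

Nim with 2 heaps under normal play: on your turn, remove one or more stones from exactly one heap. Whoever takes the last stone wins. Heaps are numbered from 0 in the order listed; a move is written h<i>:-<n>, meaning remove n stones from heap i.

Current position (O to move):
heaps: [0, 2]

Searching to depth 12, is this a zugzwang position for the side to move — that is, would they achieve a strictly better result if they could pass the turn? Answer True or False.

p1 O@[(0,2)]: h1:-1[(0,1)]-1 h1:-2[(0,0)]+1*
p2 X@[(0,0)] terminal -1; root [(0,2)] d12
if O skipped the turn, X would face:
~ p1 X@[(0,2)]: h1:-1[(0,1)]-1 h1:-2[(0,0)]+1*
~ p2 O@[(0,0)] terminal -1; root [(0,2)] d12
compare (O): move=+1 vs pass=-1

zugzwang((0,2), O) = False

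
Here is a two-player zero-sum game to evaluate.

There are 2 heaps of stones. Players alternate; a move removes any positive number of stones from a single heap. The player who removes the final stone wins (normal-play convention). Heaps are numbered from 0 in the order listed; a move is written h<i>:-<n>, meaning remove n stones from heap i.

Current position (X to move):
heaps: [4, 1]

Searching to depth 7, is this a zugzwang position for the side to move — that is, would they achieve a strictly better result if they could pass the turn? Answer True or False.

p1 X@[(4,1)]: h0:-1[(3,1)]-1 h0:-2[(2,1)]-1 h0:-3[(1,1)]+1* h0:-4[(0,1)]-1 h1:-1[(4,0)]-1
p2 O@[(1,1)]: h0:-1[(0,1)]-1* h1:-1[(1,0)]-1
p3 X@[(0,1)]: h1:-1[(0,0)]+1*
p4 O@[(0,0)] terminal -1; root [(4,1)] d7
pass branch (O moves first from the same position):
  | p1 O@[(4,1)]: h0:-1[(3,1)]-1 h0:-2[(2,1)]-1 h0:-3[(1,1)]+1* h0:-4[(0,1)]-1 h1:-1[(4,0)]-1
  | p2 X@[(1,1)]: h0:-1[(0,1)]-1* h1:-1[(1,0)]-1
  | p3 O@[(0,1)]: h1:-1[(0,0)]+1*
  | p4 X@[(0,0)] terminal -1; root [(4,1)] d7
X moving scores +1; X passing scores -1

zugzwang((4,1), X) = False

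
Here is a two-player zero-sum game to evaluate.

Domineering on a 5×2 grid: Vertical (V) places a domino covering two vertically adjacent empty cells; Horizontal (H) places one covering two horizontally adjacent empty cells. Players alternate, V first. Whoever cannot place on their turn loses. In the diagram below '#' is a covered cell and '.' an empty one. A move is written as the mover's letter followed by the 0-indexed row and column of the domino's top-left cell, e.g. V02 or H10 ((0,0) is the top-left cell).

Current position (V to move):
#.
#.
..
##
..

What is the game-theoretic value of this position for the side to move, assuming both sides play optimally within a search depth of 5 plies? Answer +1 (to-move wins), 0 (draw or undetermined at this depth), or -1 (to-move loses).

p1 V@[#./#./../##/..]: V01[##/##/../##/..]-1* V11[#./##/.#/##/..]-1
p2 H@[##/##/../##/..]: H20[##/##/##/##/..]+1* H40[##/##/../##/##]+1
p3 V@[##/##/##/##/..] terminal -1; root [#./#./../##/..] d5

value(#./#./../##/.., V) = -1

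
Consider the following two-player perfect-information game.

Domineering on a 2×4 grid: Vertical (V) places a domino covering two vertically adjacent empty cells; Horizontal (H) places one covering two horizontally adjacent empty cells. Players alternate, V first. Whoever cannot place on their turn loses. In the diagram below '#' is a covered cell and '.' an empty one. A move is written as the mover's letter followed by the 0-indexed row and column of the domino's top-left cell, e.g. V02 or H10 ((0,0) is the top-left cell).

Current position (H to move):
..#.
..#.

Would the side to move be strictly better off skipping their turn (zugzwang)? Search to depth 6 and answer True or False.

ply 1, H at ..#./..#. | H00=+1→###./..#.*; H10=+1→..#./###.
ply 2, V at ###./..#. | V03=-1→####/..##*
ply 3, H at ####/..## | H10=+1→####/####*
ply 4: ####/#### is terminal -1 (V); from ..#./..#. depth 6
if H skipped the turn, V would face:
~ ply 1, V at ..#./..#. | V00=+1→#.#./#.#.*; V01=+1→.##./.##.; V03=-1→..##/..##
~ ply 2: #.#./#.#. is terminal -1 (H); from ..#./..#. depth 6
compare (H): move=+1 vs pass=-1

zugzwang(..#./..#., H) = False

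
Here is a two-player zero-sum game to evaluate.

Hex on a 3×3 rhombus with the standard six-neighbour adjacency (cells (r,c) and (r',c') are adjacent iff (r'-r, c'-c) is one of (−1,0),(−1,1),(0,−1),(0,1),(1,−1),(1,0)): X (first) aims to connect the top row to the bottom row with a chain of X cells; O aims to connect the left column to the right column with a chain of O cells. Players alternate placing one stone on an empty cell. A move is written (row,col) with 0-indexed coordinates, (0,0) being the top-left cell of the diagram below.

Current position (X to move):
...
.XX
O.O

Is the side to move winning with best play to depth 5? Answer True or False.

X winning at [.../.XX/O.O]: True

ply 1, X at .../.XX/O.O | (0,0)=-1→X../.XX/O.O; (0,1)=-1→.X./.XX/O.O; (0,2)=-1→..X/.XX/O.O; (1,0)=-1→.../XXX/O.O; (2,1)=+1→.../.XX/OXO*
ply 2, O at .../.XX/OXO | (0,0)=-1→O../.XX/OXO*; (0,1)=-1→.O./.XX/OXO; (0,2)=-1→..O/.XX/OXO; (1,0)=-1→.../OXX/OXO
ply 3, X at O../.XX/OXO | (0,1)=+1→OX./.XX/OXO*; (0,2)=+1→O.X/.XX/OXO; (1,0)=+1→O../XXX/OXO
ply 4: OX./.XX/OXO is terminal -1 (O); from .../.XX/O.O depth 5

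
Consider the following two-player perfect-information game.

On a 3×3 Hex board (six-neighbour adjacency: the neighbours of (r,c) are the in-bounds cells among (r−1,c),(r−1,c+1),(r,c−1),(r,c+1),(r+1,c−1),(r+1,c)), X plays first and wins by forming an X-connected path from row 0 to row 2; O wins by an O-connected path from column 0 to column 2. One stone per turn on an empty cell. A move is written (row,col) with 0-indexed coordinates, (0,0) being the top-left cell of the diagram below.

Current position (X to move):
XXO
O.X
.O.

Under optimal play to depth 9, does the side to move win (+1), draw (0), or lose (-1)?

ply 1, X at XXO/O.X/.O. | (1,1)=+1→XXO/OXX/.O.*; (2,0)=-1→XXO/O.X/XO.; (2,2)=-1→XXO/O.X/.OX
ply 2, O at XXO/OXX/.O. | (2,0)=-1→XXO/OXX/OO.*; (2,2)=-1→XXO/OXX/.OO
ply 3, X at XXO/OXX/OO. | (2,2)=+1→XXO/OXX/OOX*
ply 4: XXO/OXX/OOX is terminal -1 (O); from XXO/O.X/.O. depth 9

value(XXO/O.X/.O., X) = +1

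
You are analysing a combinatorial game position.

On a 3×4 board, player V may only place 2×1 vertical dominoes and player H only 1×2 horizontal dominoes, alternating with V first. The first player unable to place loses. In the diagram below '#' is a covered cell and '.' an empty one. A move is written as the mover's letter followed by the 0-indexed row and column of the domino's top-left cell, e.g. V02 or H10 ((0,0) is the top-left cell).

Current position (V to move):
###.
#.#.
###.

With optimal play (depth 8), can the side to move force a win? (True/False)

[###./#.#./###.] V move#1: V03:+1/####/#.##/###.*, V13:+1/###./#.##/####
[####/#.##/###.] end (terminal -1, H#2); searched ###./#.#./###. to 8

V winning at [###./#.#./###.]: True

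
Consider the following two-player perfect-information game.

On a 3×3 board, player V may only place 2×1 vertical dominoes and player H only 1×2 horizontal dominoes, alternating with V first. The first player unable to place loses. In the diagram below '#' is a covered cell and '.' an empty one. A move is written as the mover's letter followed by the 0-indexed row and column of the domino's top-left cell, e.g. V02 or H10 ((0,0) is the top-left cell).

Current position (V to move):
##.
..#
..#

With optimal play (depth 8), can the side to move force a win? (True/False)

p1 V@[##./..#/..#]: V10[##./#.#/#.#]+1* V11[##./.##/.##]+1
p2 H@[##./#.#/#.#] terminal -1; root [##./..#/..#] d8

V winning at [##./..#/..#]: True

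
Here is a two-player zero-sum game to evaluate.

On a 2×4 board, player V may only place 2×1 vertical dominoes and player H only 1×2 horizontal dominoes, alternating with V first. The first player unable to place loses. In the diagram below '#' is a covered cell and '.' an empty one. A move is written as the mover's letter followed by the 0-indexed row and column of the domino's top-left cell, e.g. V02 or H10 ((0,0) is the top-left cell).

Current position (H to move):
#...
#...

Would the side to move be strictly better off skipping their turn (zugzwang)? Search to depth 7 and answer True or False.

zugzwang(#.../#..., H) = False

ply 1, H at #.../#... | H01=+1→###./#...*; H02=+1→#.##/#...; H11=+1→#.../###.; H12=+1→#.../#.##
ply 2, V at ###./#... | V03=-1→####/#..#*
ply 3, H at ####/#..# | H11=+1→####/####*
ply 4: ####/#### is terminal -1 (V); from #.../#... depth 7
suppose H passes — search the same position with V to move:
pass> ply 1, V at #.../#... | V01=-1→##../##..; V02=+1→#.#./#.#.*; V03=-1→#..#/#..#
pass> ply 2: #.#./#.#. is terminal -1 (H); from #.../#... depth 7
for H: play +1, pass -1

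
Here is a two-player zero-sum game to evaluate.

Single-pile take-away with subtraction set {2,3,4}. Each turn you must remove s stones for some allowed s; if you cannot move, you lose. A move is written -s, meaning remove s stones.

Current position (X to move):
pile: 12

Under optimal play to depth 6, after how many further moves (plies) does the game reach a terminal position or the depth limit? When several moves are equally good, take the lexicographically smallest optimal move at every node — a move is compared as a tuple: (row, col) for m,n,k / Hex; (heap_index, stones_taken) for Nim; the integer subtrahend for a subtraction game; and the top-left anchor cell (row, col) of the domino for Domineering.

[12] X move#1: -2:-1/10*, -3:-1/9, -4:-1/8
[10] O move#2: -2:-1/8, -3:+1/7*, -4:+1/6
[7] X move#3: -2:-1/5*, -3:-1/4, -4:-1/3
[5] O move#4: -2:-1/3, -3:-1/2, -4:+1/1*
[1] end (terminal -1, X#5); searched 12 to 6

PV length from [12]: 4 plies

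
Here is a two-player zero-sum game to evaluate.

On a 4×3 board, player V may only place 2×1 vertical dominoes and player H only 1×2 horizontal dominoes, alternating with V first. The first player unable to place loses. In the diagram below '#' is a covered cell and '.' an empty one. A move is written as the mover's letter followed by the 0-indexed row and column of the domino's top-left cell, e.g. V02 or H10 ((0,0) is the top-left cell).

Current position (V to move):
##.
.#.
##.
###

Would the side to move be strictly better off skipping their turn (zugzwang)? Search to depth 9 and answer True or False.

zugzwang(##./.#./##./###, V) = False

ply 1, V at ##./.#./##./### | V02=+1→###/.##/##./###*; V12=+1→##./.##/###/###
ply 2: ###/.##/##./### is terminal -1 (H); from ##./.#./##./### depth 9
if V skipped the turn, H would face:
~ ply 1: ##./.#./##./### is terminal -1 (H); from ##./.#./##./### depth 9
compare (V): move=+1 vs pass=+1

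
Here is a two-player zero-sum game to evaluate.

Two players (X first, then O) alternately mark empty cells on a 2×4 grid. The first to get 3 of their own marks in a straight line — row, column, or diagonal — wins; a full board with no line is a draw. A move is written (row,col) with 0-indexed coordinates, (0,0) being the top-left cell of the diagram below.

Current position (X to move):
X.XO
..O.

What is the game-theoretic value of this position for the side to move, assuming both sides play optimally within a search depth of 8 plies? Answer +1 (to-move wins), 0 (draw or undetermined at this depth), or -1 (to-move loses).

[X.XO/..O.] X move#1: (0,1):+1/XXXO/..O.*, (1,0):+0/X.XO/X.O., (1,1):+0/X.XO/.XO., (1,3):+0/X.XO/..OX
[XXXO/..O.] end (terminal -1, O#2); searched X.XO/..O. to 8

value(X.XO/..O., X) = +1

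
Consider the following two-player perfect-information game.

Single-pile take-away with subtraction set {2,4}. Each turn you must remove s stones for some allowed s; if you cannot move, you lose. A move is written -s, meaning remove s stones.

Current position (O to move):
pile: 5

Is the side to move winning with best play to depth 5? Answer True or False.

O winning at [5]: True

p1 O@[5]: -2[3]-1 -4[1]+1*
p2 X@[1] terminal -1; root [5] d5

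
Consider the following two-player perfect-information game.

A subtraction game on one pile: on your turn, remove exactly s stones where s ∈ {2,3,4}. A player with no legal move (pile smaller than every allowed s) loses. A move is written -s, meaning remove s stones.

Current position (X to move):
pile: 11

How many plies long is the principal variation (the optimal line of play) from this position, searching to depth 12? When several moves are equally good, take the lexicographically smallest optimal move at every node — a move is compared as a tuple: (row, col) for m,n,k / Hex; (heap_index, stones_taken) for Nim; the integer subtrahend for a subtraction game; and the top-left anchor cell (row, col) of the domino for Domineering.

PV length from [11]: 3 plies

[11] X move#1: -2:-1/9, -3:-1/8, -4:+1/7*
[7] O move#2: -2:-1/5*, -3:-1/4, -4:-1/3
[5] X move#3: -2:-1/3, -3:-1/2, -4:+1/1*
[1] end (terminal -1, O#4); searched 11 to 12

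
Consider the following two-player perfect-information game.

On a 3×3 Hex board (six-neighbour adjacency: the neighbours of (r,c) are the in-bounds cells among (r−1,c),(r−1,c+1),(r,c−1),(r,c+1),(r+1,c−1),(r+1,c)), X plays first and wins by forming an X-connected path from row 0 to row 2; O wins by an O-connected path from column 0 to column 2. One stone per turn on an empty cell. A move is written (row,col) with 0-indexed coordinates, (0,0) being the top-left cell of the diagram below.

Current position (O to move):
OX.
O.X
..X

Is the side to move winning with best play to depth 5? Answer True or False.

p1 O@[OX./O.X/..X]: (0,2)[OXO/O.X/..X]-1* (1,1)[OX./OOX/..X]-1 (2,0)[OX./O.X/O.X]-1 (2,1)[OX./O.X/.OX]-1
p2 X@[OXO/O.X/..X]: (1,1)[OXO/OXX/..X]+1* (2,0)[OXO/O.X/X.X]-1 (2,1)[OXO/O.X/.XX]-1
p3 O@[OXO/OXX/..X] terminal -1; root [OX./O.X/..X] d5

O winning at [OX./O.X/..X]: False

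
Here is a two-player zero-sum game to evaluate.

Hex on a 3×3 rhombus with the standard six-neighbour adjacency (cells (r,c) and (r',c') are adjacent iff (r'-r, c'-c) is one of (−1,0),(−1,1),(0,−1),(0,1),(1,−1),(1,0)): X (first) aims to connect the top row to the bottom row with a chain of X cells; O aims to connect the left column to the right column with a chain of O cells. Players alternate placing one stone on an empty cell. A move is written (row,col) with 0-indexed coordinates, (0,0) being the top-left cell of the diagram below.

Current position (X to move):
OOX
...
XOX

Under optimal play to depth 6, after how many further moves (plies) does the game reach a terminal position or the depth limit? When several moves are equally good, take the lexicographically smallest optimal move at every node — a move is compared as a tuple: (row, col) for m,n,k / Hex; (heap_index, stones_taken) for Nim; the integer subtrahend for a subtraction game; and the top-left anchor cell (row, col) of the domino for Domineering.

ply 1, X at OOX/.../XOX | (1,0)=+1→OOX/X../XOX*; (1,1)=+1→OOX/.X./XOX; (1,2)=+1→OOX/..X/XOX
ply 2, O at OOX/X../XOX | (1,1)=-1→OOX/XO./XOX*; (1,2)=-1→OOX/X.O/XOX
ply 3, X at OOX/XO./XOX | (1,2)=+1→OOX/XOX/XOX*
ply 4: OOX/XOX/XOX is terminal -1 (O); from OOX/.../XOX depth 6

PV length from [OOX/.../XOX]: 3 plies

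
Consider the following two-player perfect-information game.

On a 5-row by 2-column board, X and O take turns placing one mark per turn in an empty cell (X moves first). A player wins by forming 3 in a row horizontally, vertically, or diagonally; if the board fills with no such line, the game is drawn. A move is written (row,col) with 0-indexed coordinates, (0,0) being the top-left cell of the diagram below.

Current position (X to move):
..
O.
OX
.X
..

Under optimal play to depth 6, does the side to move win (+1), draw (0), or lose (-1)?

[../O./OX/.X/..] X move#1: (0,0):-1/X./O./OX/.X/.., (0,1):-1/.X/O./OX/.X/.., (1,1):+1/../OX/OX/.X/..*, (3,0):-1/../O./OX/XX/.., (4,0):-1/../O./OX/.X/X., (4,1):+1/../O./OX/.X/.X
[../OX/OX/.X/..] end (terminal -1, O#2); searched ../O./OX/.X/.. to 6

value(../O./OX/.X/.., X) = +1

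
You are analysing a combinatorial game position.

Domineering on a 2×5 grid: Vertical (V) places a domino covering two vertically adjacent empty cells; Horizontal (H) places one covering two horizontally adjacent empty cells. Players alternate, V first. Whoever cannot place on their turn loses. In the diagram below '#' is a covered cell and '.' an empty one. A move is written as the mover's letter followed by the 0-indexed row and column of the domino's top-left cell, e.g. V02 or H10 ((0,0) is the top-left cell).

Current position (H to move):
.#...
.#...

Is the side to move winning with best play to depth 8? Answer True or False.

H winning at [.#.../.#...]: False

ply 1, H at .#.../.#... | H02=-1→.###./.#...*; H03=-1→.#.##/.#...; H12=-1→.#.../.###.; H13=-1→.#.../.#.##
ply 2, V at .###./.#... | V00=-1→####./##...; V04=+1→.####/.#..#*
ply 3, H at .####/.#..# | H12=-1→.####/.####*
ply 4, V at .####/.#### | V00=+1→#####/#####*
ply 5: #####/##### is terminal -1 (H); from .#.../.#... depth 8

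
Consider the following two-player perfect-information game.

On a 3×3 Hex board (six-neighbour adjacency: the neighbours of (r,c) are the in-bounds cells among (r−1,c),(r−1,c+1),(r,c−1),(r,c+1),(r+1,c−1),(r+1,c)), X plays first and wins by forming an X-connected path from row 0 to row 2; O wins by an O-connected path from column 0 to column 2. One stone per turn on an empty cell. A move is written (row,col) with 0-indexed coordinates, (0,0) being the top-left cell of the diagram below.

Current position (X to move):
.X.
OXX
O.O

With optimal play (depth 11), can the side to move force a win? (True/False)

X winning at [.X./OXX/O.O]: True

[.X./OXX/O.O] X move#1: (0,0):-1/XX./OXX/O.O, (0,2):-1/.XX/OXX/O.O, (2,1):+1/.X./OXX/OXO*
[.X./OXX/OXO] end (terminal -1, O#2); searched .X./OXX/O.O to 11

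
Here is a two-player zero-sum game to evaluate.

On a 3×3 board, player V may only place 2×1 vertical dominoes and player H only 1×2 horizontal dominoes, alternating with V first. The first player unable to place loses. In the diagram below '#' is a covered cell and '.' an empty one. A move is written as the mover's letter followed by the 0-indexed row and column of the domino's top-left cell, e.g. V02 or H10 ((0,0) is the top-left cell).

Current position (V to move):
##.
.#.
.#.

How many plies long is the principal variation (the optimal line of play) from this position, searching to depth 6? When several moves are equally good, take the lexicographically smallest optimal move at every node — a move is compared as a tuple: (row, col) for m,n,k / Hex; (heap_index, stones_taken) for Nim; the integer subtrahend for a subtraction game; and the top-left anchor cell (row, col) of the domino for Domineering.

PV length from [##./.#./.#.]: 1 ply

[##./.#./.#.] V move#1: V02:+1/###/.##/.#.*, V10:+1/##./##./##., V12:+1/##./.##/.##
[###/.##/.#.] end (terminal -1, H#2); searched ##./.#./.#. to 6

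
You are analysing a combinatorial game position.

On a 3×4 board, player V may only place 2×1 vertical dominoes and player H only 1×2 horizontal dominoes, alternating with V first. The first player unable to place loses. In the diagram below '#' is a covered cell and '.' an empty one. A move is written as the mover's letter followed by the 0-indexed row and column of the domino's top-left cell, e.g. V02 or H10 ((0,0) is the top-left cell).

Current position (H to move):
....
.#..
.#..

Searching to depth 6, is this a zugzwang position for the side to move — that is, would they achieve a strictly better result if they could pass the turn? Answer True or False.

[..../.#../.#..] H move#1: H00:-1/##../.#../.#.., H01:-1/.##./.#../.#.., H02:-1/..##/.#../.#.., H12:+1/..../.###/.#..*, H22:-1/..../.#../.###
[..../.###/.#..] V move#2: V00:-1/#.../####/.#..*, V10:-1/..../####/##..
[#.../####/.#..] H move#3: H01:+1/###./####/.#..*, H02:+1/#.##/####/.#.., H22:+1/#.../####/.###
[###./####/.#..] end (terminal -1, V#4); searched ..../.#../.#.. to 6
if H skipped the turn, V would face:
~ [..../.#../.#..] V move#1: V00:-1/#.../##../.#.., V02:+1/..#./.##./.#..*, V03:+1/...#/.#.#/.#.., V10:-1/..../##../##.., V12:+1/..../.##./.##., V13:+1/..../.#.#/.#.#
~ [..#./.##./.#..] H move#2: H00:-1/###./.##./.#..*, H22:-1/..#./.##./.###
~ [###./.##./.#..] V move#3: V03:+1/####/.###/.#..*, V10:+1/###./###./##.., V13:+1/###./.###/.#.#
~ [####/.###/.#..] H move#4: H22:-1/####/.###/.###*
~ [####/.###/.###] V move#5: V10:+1/####/####/####*
~ [####/####/####] end (terminal -1, H#6); searched ..../.#../.#.. to 6
compare (H): move=+1 vs pass=-1

zugzwang(..../.#../.#.., H) = False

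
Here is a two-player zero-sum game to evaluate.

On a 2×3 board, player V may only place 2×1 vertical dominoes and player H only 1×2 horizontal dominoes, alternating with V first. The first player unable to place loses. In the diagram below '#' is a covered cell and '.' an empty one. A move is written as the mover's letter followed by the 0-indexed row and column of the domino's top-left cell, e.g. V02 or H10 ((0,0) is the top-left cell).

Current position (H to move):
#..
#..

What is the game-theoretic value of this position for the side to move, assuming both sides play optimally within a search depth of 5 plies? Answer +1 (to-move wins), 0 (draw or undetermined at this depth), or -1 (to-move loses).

value(#../#.., H) = +1

[#../#..] H move#1: H01:+1/###/#..*, H11:+1/#../###
[###/#..] end (terminal -1, V#2); searched #../#.. to 5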